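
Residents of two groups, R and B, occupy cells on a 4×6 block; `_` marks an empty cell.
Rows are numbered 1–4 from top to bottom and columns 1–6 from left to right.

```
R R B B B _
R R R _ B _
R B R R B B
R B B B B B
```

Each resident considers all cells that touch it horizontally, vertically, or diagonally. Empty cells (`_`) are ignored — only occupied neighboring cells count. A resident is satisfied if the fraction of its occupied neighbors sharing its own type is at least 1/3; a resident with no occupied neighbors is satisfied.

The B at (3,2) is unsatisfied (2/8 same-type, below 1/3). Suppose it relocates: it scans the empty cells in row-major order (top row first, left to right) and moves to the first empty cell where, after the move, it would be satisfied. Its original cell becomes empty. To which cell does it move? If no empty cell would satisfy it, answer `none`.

(1,6)

Vacating (3,2). Empty cells in order:
  (1,6): 2/2 same-type → satisfied — stop here.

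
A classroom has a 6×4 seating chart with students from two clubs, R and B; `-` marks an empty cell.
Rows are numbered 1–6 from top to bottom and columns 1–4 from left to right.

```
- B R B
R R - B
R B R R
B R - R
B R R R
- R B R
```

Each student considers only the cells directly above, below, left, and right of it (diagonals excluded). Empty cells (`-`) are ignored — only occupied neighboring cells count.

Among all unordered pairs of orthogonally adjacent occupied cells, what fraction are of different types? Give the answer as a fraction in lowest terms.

7/13

Scan each occupied cell's neighbors to the right and below so each pair is counted once.
Row 1: B(1,2)–R(1,3)≠ B(1,2)–R(2,2)≠ R(1,3)–B(1,4)≠ B(1,4)–B(2,4)=  → 3/4 unlike.
Row 2: R(2,1)–R(2,2)= R(2,1)–R(3,1)= R(2,2)–B(3,2)≠ B(2,4)–R(3,4)≠  → 2/4 unlike.
Row 3: R(3,1)–B(3,2)≠ R(3,1)–B(4,1)≠ B(3,2)–R(3,3)≠ B(3,2)–R(4,2)≠ R(3,3)–R(3,4)= R(3,4)–R(4,4)=  → 4/6 unlike.
Row 4: B(4,1)–R(4,2)≠ B(4,1)–B(5,1)= R(4,2)–R(5,2)= R(4,4)–R(5,4)=  → 1/4 unlike.
Row 5: B(5,1)–R(5,2)≠ R(5,2)–R(5,3)= R(5,2)–R(6,2)= R(5,3)–R(5,4)= R(5,3)–B(6,3)≠ R(5,4)–R(6,4)=  → 2/6 unlike.
Row 6: R(6,2)–B(6,3)≠ B(6,3)–R(6,4)≠  → 2/2 unlike.
Total adjacent occupied pairs: 26; unlike-type pairs: 14.
14/26 reduces to 7/13.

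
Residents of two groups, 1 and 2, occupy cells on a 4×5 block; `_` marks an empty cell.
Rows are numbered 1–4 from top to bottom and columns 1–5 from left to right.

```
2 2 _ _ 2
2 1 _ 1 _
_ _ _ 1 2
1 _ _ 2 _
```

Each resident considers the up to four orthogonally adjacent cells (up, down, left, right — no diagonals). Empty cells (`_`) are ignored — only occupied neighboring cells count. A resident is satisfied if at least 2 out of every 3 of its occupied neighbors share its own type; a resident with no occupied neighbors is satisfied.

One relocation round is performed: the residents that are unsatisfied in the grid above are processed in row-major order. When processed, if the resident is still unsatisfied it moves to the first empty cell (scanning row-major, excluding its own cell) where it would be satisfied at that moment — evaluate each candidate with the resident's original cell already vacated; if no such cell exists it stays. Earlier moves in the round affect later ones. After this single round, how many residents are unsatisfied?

0

Initially unsatisfied (in order): (1,2), (2,1), (2,2), (3,4), (3,5), (4,4).
  (1,2) → (1,3).
  (2,1) → (1,2).
  (2,2) → (3,1).
  (3,4) → (3,2).
  (3,5): now satisfied by earlier moves; stays.
  (4,4): now satisfied by earlier moves; stays.
Resulting grid:
2 2 2 _ 2
_ _ _ 1 _
1 1 _ _ 2
1 _ _ 2 _
All satisfied now.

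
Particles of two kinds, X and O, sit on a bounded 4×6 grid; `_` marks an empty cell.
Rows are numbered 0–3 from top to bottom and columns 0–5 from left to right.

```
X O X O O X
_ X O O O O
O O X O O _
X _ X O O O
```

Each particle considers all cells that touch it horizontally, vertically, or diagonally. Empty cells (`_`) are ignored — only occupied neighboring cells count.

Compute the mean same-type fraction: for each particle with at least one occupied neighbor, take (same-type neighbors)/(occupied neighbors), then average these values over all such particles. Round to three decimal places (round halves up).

0.548

Row 0: (0,0)X 1/2 · (0,1)O 1/4 · (0,2)X 1/5 · (0,3)O 4/5 · (0,4)O 4/5 · (0,5)X 0/3
Row 1: (1,1)X 3/7 · (1,2)O 5/8 · (1,3)O 6/8 · (1,4)O 6/7 · (1,5)O 3/4
Row 2: (2,0)O 1/3 · (2,1)O 2/6 · (2,2)X 2/7 · (2,3)O 6/8 · (2,4)O 7/7
Row 3: (3,0)X 0/2 · (3,2)X 1/4 · (3,3)O 3/5 · (3,4)O 4/4 · (3,5)O 2/2
Sum over 21 particles: 1/2 + 1/4 + 1/5 + 4/5 + 4/5 + 0/3 + 3/7 + 5/8 + 6/8 + 6/7 + 3/4 + 1/3 + 2/6 + 2/7 + 6/8 + 7/7 + 0/2 + 1/4 + 3/5 + 4/4 + 2/2 = 9671/840; mean = 9671/840 ÷ 21 = 9671/17640 = 0.548242… → 0.548.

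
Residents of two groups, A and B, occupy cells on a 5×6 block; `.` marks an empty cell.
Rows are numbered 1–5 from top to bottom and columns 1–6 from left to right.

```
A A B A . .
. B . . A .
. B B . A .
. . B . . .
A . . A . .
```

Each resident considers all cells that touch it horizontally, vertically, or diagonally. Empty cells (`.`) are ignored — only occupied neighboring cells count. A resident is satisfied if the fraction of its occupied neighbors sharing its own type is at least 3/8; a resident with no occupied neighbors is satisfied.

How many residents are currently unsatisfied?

3

Row 1: (1,1)A 1/2 ✓ · (1,2)A 1/3 ✗ · (1,3)B 1/3 ✗ · (1,4)A 1/2 ✓
Row 2: (2,2)B 3/5 ✓ · (2,5)A 2/2 ✓
Row 3: (3,2)B 3/3 ✓ · (3,3)B 3/3 ✓ · (3,5)A 1/1 ✓
Row 4: (4,3)B 2/3 ✓
Row 5: (5,1)A 0/0 ✓ · (5,4)A 0/1 ✗
Unsatisfied: (1,2), (1,3), (5,4) — 3 in total.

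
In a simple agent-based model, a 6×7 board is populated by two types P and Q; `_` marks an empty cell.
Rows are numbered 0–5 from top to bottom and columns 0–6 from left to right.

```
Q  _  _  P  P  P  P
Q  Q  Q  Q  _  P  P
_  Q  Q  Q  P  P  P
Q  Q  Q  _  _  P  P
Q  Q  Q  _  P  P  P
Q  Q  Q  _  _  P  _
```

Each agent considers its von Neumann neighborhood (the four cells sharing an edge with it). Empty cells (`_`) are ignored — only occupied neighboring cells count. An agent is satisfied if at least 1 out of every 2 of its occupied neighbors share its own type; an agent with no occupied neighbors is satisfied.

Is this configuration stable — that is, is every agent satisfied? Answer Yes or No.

(0,0)Q 1/1 satisfied
(0,3)P 1/2 satisfied
(0,4)P 2/2 satisfied
(0,5)P 3/3 satisfied
(0,6)P 2/2 satisfied
(1,0)Q 2/2 satisfied
(1,1)Q 3/3 satisfied
(1,2)Q 3/3 satisfied
(1,3)Q 2/3 satisfied
(1,5)P 3/3 satisfied
(1,6)P 3/3 satisfied
(2,1)Q 3/3 satisfied
(2,2)Q 4/4 satisfied
(2,3)Q 2/3 satisfied
(2,4)P 1/2 satisfied
(2,5)P 4/4 satisfied
(2,6)P 3/3 satisfied
(3,0)Q 2/2 satisfied
(3,1)Q 4/4 satisfied
(3,2)Q 3/3 satisfied
(3,5)P 3/3 satisfied
(3,6)P 3/3 satisfied
(4,0)Q 3/3 satisfied
(4,1)Q 4/4 satisfied
(4,2)Q 3/3 satisfied
(4,4)P 1/1 satisfied
(4,5)P 4/4 satisfied
(4,6)P 2/2 satisfied
(5,0)Q 2/2 satisfied
(5,1)Q 3/3 satisfied
(5,2)Q 2/2 satisfied
(5,5)P 1/1 satisfied
All meet the threshold, so the configuration is stable.

Yes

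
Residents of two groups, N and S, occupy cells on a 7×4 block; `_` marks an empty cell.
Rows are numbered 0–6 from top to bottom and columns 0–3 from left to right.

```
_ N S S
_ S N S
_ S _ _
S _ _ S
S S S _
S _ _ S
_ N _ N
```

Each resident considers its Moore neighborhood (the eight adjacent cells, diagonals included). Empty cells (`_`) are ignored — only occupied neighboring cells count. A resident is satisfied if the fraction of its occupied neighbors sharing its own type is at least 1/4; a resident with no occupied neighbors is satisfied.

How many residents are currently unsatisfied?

(0,1)N 1/3 satisfied
(0,2)S 3/5 satisfied
(0,3)S 2/3 satisfied
(1,1)S 2/4 satisfied
(1,2)N 1/6 not
(1,3)S 2/3 satisfied
(2,1)S 2/3 satisfied
(3,0)S 3/3 satisfied
(3,3)S 1/1 satisfied
(4,0)S 3/3 satisfied
(4,1)S 4/4 satisfied
(4,2)S 3/3 satisfied
(5,0)S 2/3 satisfied
(5,3)S 1/2 satisfied
(6,1)N 0/1 not
(6,3)N 0/1 not
Unsatisfied: (1,2), (6,1), (6,3) — 3 in total.

3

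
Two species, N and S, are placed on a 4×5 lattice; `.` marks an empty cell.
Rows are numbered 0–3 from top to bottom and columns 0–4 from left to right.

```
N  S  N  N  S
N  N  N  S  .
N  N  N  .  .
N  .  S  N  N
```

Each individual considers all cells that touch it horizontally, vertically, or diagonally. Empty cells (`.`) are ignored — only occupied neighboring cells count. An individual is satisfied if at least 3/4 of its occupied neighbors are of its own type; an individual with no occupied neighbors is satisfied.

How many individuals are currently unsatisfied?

10

Row 0: (0,0)N 2/3 not · (0,1)S 0/5 not · (0,2)N 3/5 not · (0,3)N 2/4 not · (0,4)S 1/2 not
Row 1: (1,0)N 4/5 satisfied · (1,1)N 7/8 satisfied · (1,2)N 5/7 not · (1,3)S 1/5 not
Row 2: (2,0)N 4/4 satisfied · (2,1)N 6/7 satisfied · (2,2)N 4/6 not
Row 3: (3,0)N 2/2 satisfied · (3,2)S 0/3 not · (3,3)N 2/3 not · (3,4)N 1/1 satisfied
Unsatisfied: (0,0), (0,1), (0,2), (0,3), (0,4), (1,2), (1,3), (2,2), (3,2), (3,3) — 10 in total.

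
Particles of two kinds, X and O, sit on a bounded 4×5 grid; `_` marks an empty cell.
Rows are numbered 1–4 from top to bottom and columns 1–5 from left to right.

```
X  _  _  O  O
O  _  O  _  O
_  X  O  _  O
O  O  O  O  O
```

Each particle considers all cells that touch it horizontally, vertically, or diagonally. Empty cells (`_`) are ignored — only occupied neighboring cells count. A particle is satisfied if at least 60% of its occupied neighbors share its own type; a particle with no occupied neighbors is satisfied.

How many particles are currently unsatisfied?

Row 1: (1,1)X 0/1 ✗ · (1,4)O 3/3 ✓ · (1,5)O 2/2 ✓
Row 2: (2,1)O 0/2 ✗ · (2,3)O 2/3 ✓ · (2,5)O 3/3 ✓
Row 3: (3,2)X 0/6 ✗ · (3,3)O 4/5 ✓ · (3,5)O 3/3 ✓
Row 4: (4,1)O 1/2 ✗ · (4,2)O 3/4 ✓ · (4,3)O 3/4 ✓ · (4,4)O 4/4 ✓ · (4,5)O 2/2 ✓
Unsatisfied: (1,1), (2,1), (3,2), (4,1) — 4 in total.

4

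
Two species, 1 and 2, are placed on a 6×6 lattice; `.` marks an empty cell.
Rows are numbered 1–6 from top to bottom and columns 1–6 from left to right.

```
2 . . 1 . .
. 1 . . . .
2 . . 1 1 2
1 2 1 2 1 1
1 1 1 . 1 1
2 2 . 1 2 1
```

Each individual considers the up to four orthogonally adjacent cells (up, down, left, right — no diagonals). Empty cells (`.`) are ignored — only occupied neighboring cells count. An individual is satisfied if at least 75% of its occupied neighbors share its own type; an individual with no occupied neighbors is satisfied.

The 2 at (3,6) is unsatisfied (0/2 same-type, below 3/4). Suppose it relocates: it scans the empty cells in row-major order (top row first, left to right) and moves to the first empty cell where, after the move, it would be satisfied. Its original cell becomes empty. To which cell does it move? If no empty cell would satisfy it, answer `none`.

Vacating (3,6). Empty cells in order:
  (1,2): 1/2 same-type → still unsatisfied.
  (1,3): 0/1 same-type → still unsatisfied.
  (1,5): 0/1 same-type → still unsatisfied.
  (1,6): 0/0 same-type → satisfied — stop here.

(1,6)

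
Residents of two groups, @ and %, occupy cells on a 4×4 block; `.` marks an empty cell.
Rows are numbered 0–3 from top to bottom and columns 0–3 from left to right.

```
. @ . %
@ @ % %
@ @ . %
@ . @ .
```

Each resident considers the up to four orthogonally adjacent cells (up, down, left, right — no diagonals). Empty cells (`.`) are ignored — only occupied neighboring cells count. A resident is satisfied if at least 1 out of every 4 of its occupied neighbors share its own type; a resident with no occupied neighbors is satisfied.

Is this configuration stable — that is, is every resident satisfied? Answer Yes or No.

(0,1)@ 1/1 satisfied
(0,3)% 1/1 satisfied
(1,0)@ 2/2 satisfied
(1,1)@ 3/4 satisfied
(1,2)% 1/2 satisfied
(1,3)% 3/3 satisfied
(2,0)@ 3/3 satisfied
(2,1)@ 2/2 satisfied
(2,3)% 1/1 satisfied
(3,0)@ 1/1 satisfied
(3,2)@ 0/0 satisfied
All meet the threshold, so the configuration is stable.

Yes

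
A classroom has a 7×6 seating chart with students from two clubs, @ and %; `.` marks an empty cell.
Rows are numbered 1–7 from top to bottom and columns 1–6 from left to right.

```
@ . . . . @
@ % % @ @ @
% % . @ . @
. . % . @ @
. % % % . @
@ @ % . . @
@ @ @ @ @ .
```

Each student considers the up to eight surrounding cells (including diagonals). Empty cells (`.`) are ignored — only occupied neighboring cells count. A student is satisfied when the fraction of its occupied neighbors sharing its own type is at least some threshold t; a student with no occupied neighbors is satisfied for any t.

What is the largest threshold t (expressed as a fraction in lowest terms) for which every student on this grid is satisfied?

1/4

Row 1: (1,1)@ 1/2 · (1,6)@ 2/2
Row 2: (2,1)@ 1/4 · (2,2)% 3/5 · (2,3)% 2/4 · (2,4)@ 2/3 · (2,5)@ 5/5 · (2,6)@ 3/3
Row 3: (3,1)% 2/3 · (3,2)% 4/5 · (3,4)@ 3/5 · (3,6)@ 4/4
Row 4: (4,3)% 4/5 · (4,5)@ 4/5 · (4,6)@ 3/3
Row 5: (5,2)% 3/5 · (5,3)% 4/5 · (5,4)% 3/4 · (5,6)@ 3/3
Row 6: (6,1)@ 3/4 · (6,2)@ 4/7 · (6,3)% 3/7 · (6,6)@ 2/2
Row 7: (7,1)@ 3/3 · (7,2)@ 4/5 · (7,3)@ 3/4 · (7,4)@ 2/3 · (7,5)@ 2/2
The smallest same-type fraction is 1/4 at (2,1), which reduces to 1/4. Any threshold above that leaves this student unsatisfied.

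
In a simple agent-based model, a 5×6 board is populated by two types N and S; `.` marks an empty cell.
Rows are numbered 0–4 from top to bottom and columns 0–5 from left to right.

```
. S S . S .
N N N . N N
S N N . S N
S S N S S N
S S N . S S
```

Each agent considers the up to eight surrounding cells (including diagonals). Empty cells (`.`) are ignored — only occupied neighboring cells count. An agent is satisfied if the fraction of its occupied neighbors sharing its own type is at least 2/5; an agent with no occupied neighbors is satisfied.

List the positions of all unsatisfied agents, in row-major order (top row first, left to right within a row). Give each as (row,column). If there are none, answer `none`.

Row 0: (0,1)S 1/4 not · (0,2)S 1/3 not · (0,4)S 0/2 not
Row 1: (1,0)N 2/4 satisfied · (1,1)N 4/7 satisfied · (1,2)N 3/5 satisfied · (1,4)N 2/4 satisfied · (1,5)N 2/4 satisfied
Row 2: (2,0)S 2/5 satisfied · (2,1)N 5/8 satisfied · (2,2)N 4/6 satisfied · (2,4)S 2/6 not · (2,5)N 3/5 satisfied
Row 3: (3,0)S 4/5 satisfied · (3,1)S 4/8 satisfied · (3,2)N 3/6 satisfied · (3,3)S 3/6 satisfied · (3,4)S 4/6 satisfied · (3,5)N 1/5 not
Row 4: (4,0)S 3/3 satisfied · (4,1)S 3/5 satisfied · (4,2)N 1/4 not · (4,4)S 3/4 satisfied · (4,5)S 2/3 satisfied

(0,1), (0,2), (0,4), (2,4), (3,5), (4,2)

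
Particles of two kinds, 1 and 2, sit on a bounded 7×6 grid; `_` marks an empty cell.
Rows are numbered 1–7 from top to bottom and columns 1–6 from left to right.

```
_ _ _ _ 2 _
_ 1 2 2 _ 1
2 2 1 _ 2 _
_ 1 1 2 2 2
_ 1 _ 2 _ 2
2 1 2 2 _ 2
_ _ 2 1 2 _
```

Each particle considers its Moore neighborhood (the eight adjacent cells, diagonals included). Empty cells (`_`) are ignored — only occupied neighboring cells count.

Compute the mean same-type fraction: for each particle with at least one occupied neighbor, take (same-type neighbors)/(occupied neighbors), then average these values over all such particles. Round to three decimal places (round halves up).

0.548

(1,5)2 1/2
(2,2)1 1/4
(2,3)2 2/4
(2,4)2 3/4
(2,6)1 0/2
(3,1)2 1/3
(3,2)2 2/6
(3,3)1 3/7
(3,5)2 4/5
(4,2)1 3/5
(4,3)1 3/6
(4,4)2 3/5
(4,5)2 5/5
(4,6)2 3/3
(5,2)1 3/5
(5,4)2 4/5
(5,6)2 3/3
(6,1)2 0/2
(6,2)1 1/4
(6,3)2 3/6
(6,4)2 4/5
(6,6)2 2/2
(7,3)2 2/4
(7,4)1 0/4
(7,5)2 2/3
Sum over 25 particles: 1/2 + 1/4 + 2/4 + 3/4 + 0/2 + 1/3 + 2/6 + 3/7 + 4/5 + 3/5 + 3/6 + 3/5 + 5/5 + 3/3 + 3/5 + 4/5 + 3/3 + 0/2 + 1/4 + 3/6 + 4/5 + 2/2 + 2/4 + 0/4 + 2/3 = 5759/420; mean = 5759/420 ÷ 25 = 5759/10500 = 0.548476… → 0.548.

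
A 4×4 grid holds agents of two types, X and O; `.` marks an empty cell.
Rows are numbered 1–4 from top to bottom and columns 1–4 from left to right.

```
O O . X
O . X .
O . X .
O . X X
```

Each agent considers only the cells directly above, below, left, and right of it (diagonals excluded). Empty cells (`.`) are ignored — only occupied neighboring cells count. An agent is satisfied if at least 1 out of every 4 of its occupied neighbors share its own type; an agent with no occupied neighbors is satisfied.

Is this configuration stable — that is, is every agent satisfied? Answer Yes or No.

Yes

(1,1)O 2/2 ✓
(1,2)O 1/1 ✓
(1,4)X 0/0 ✓
(2,1)O 2/2 ✓
(2,3)X 1/1 ✓
(3,1)O 2/2 ✓
(3,3)X 2/2 ✓
(4,1)O 1/1 ✓
(4,3)X 2/2 ✓
(4,4)X 1/1 ✓
All meet the threshold, so the configuration is stable.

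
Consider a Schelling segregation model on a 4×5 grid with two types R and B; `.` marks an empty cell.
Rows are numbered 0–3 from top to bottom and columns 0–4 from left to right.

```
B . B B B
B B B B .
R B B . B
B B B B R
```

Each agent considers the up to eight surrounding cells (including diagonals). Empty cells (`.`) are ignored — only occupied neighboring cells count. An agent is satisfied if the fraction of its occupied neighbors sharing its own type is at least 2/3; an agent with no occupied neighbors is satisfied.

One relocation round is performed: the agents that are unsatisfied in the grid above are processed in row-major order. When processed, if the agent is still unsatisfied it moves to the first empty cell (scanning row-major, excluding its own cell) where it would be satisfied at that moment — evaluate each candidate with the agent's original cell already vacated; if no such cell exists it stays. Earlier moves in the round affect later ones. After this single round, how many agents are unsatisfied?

Initially unsatisfied (in order): (2,0), (3,4).
  (2,0): no empty cell satisfies it; stays.
  (3,4): no empty cell satisfies it; stays.
Resulting grid:
B . B B B
B B B B .
R B B . B
B B B B R
Unsatisfied now: (2,0), (3,4).

2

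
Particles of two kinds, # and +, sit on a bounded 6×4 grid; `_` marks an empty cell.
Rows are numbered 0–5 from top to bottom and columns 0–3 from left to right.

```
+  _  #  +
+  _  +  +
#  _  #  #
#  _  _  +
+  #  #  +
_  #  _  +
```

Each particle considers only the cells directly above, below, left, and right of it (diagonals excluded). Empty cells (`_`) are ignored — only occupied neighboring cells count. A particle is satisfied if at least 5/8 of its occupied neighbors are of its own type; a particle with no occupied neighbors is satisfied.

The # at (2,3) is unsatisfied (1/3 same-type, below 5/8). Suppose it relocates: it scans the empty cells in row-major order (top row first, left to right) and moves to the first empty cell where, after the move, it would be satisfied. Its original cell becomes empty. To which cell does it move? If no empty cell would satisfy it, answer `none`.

Vacating (2,3). Empty cells in order:
  (0,1): 1/2 same-type → still unsatisfied.
  (1,1): 0/2 same-type → still unsatisfied.
  (2,1): 2/2 same-type → satisfied — stop here.

(2,1)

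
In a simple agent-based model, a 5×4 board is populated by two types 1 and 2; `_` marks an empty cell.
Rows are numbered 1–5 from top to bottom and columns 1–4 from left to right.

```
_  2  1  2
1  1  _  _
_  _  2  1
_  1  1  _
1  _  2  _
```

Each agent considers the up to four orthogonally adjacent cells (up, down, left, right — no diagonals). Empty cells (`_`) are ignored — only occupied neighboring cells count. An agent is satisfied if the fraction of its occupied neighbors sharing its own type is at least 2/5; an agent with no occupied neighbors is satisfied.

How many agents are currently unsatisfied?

Row 1: (1,2)2 0/2 not · (1,3)1 0/2 not · (1,4)2 0/1 not
Row 2: (2,1)1 1/1 satisfied · (2,2)1 1/2 satisfied
Row 3: (3,3)2 0/2 not · (3,4)1 0/1 not
Row 4: (4,2)1 1/1 satisfied · (4,3)1 1/3 not
Row 5: (5,1)1 0/0 satisfied · (5,3)2 0/1 not
Unsatisfied: (1,2), (1,3), (1,4), (3,3), (3,4), (4,3), (5,3) — 7 in total.

7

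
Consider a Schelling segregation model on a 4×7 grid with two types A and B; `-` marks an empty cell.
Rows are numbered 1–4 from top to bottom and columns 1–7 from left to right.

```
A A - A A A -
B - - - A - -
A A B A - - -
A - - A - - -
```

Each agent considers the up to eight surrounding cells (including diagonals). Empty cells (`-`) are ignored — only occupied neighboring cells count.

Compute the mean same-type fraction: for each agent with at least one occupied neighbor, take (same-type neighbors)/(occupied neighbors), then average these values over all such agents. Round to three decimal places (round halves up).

(1,1)A 1/2
(1,2)A 1/2
(1,4)A 2/2
(1,5)A 3/3
(1,6)A 2/2
(2,1)B 0/4
(2,5)A 4/4
(3,1)A 2/3
(3,2)A 2/4
(3,3)B 0/3
(3,4)A 2/3
(4,1)A 2/2
(4,4)A 1/2
Sum over 13 agents: 1/2 + 1/2 + 2/2 + 3/3 + 2/2 + 0/4 + 4/4 + 2/3 + 2/4 + 0/3 + 2/3 + 2/2 + 1/2 = 25/3; mean = 25/3 ÷ 13 = 25/39 = 0.641025… → 0.641.

0.641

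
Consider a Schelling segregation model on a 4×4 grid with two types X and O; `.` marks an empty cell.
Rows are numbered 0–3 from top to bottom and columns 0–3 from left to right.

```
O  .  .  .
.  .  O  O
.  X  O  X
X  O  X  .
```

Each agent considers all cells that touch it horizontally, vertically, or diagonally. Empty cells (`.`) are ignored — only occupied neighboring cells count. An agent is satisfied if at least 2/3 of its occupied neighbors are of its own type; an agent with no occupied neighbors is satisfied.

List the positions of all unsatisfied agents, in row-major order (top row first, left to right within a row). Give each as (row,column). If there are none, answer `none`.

(1,2), (2,1), (2,2), (2,3), (3,0), (3,1), (3,2)

(0,0)O 0/0 ok
(1,2)O 2/4 unhappy
(1,3)O 2/3 ok
(2,1)X 2/5 unhappy
(2,2)O 3/6 unhappy
(2,3)X 1/4 unhappy
(3,0)X 1/2 unhappy
(3,1)O 1/4 unhappy
(3,2)X 2/4 unhappy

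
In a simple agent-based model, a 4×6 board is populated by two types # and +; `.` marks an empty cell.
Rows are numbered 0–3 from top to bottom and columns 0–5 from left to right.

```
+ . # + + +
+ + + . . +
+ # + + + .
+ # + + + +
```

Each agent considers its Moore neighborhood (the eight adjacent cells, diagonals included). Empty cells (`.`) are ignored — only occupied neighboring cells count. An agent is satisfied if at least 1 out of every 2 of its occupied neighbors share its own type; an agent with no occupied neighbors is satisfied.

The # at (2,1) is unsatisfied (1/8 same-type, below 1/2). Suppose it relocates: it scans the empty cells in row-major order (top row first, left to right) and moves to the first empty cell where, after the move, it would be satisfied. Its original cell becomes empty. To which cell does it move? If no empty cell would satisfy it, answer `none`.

Vacating (2,1). Empty cells in order:
  (0,1): 1/5 same-type → still unsatisfied.
  (1,3): 1/7 same-type → still unsatisfied.
  (1,4): 0/6 same-type → still unsatisfied.
  (2,5): 0/4 same-type → still unsatisfied.

none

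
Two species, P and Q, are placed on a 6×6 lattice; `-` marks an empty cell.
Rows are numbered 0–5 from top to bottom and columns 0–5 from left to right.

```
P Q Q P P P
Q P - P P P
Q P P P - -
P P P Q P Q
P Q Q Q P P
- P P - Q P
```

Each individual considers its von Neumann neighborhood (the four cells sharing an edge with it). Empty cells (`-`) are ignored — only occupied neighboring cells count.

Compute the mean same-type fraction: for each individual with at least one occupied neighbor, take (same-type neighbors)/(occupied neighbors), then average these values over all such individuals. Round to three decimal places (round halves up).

0.548

Row 0: (0,0)P 0/2 · (0,1)Q 1/3 · (0,2)Q 1/2 · (0,3)P 2/3 · (0,4)P 3/3 · (0,5)P 2/2
Row 1: (1,0)Q 1/3 · (1,1)P 1/3 · (1,3)P 3/3 · (1,4)P 3/3 · (1,5)P 2/2
Row 2: (2,0)Q 1/3 · (2,1)P 3/4 · (2,2)P 3/3 · (2,3)P 2/3
Row 3: (3,0)P 2/3 · (3,1)P 3/4 · (3,2)P 2/4 · (3,3)Q 1/4 · (3,4)P 1/3 · (3,5)Q 0/2
Row 4: (4,0)P 1/2 · (4,1)Q 1/4 · (4,2)Q 2/4 · (4,3)Q 2/3 · (4,4)P 2/4 · (4,5)P 2/3
Row 5: (5,1)P 1/2 · (5,2)P 1/2 · (5,4)Q 0/2 · (5,5)P 1/2
Sum over 31 individuals: 0/2 + 1/3 + 1/2 + 2/3 + 3/3 + 2/2 + 1/3 + 1/3 + 3/3 + 3/3 + 2/2 + 1/3 + 3/4 + 3/3 + 2/3 + 2/3 + 3/4 + 2/4 + 1/4 + 1/3 + 0/2 + 1/2 + 1/4 + 2/4 + 2/3 + 2/4 + 2/3 + 1/2 + 1/2 + 0/2 + 1/2 = 17; mean = 17 ÷ 31 = 17/31 = 0.548387… → 0.548.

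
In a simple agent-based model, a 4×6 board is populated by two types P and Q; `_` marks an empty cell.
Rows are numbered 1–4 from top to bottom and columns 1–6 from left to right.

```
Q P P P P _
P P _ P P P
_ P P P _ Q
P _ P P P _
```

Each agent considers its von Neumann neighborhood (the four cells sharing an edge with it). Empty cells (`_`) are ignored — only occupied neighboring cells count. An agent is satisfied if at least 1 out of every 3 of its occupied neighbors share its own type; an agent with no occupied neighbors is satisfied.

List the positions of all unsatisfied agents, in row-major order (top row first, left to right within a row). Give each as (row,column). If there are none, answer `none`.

(1,1), (3,6)

(1,1)Q 0/2 ✗
(1,2)P 2/3 ✓
(1,3)P 2/2 ✓
(1,4)P 3/3 ✓
(1,5)P 2/2 ✓
(2,1)P 1/2 ✓
(2,2)P 3/3 ✓
(2,4)P 3/3 ✓
(2,5)P 3/3 ✓
(2,6)P 1/2 ✓
(3,2)P 2/2 ✓
(3,3)P 3/3 ✓
(3,4)P 3/3 ✓
(3,6)Q 0/1 ✗
(4,1)P 0/0 ✓
(4,3)P 2/2 ✓
(4,4)P 3/3 ✓
(4,5)P 1/1 ✓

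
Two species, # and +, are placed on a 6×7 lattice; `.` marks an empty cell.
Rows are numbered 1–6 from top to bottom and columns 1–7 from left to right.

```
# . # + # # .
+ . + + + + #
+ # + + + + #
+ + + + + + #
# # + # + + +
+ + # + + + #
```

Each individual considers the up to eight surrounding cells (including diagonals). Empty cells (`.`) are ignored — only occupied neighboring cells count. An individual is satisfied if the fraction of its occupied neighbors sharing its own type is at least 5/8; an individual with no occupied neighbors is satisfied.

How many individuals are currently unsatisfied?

Row 1: (1,1)# 0/1 ✗ · (1,3)# 0/3 ✗ · (1,4)+ 3/5 ✗ · (1,5)# 1/5 ✗ · (1,6)# 2/4 ✗
Row 2: (2,1)+ 1/3 ✗ · (2,3)+ 4/6 ✓ · (2,4)+ 6/8 ✓ · (2,5)+ 6/8 ✓ · (2,6)+ 3/7 ✗ · (2,7)# 2/4 ✗
Row 3: (3,1)+ 3/4 ✓ · (3,2)# 0/7 ✗ · (3,3)+ 6/7 ✓ · (3,4)+ 8/8 ✓ · (3,5)+ 8/8 ✓ · (3,6)+ 5/8 ✓ · (3,7)# 2/5 ✗
Row 4: (4,1)+ 2/5 ✗ · (4,2)+ 5/8 ✓ · (4,3)+ 5/8 ✓ · (4,4)+ 7/8 ✓ · (4,5)+ 7/8 ✓ · (4,6)+ 6/8 ✓ · (4,7)# 1/5 ✗
Row 5: (5,1)# 1/5 ✗ · (5,2)# 2/8 ✗ · (5,3)+ 5/8 ✓ · (5,4)# 1/8 ✗ · (5,5)+ 7/8 ✓ · (5,6)+ 6/8 ✓ · (5,7)+ 3/5 ✗
Row 6: (6,1)+ 1/3 ✗ · (6,2)+ 2/5 ✗ · (6,3)# 2/5 ✗ · (6,4)+ 3/5 ✗ · (6,5)+ 4/5 ✓ · (6,6)+ 4/5 ✓ · (6,7)# 0/3 ✗
Unsatisfied: (1,1), (1,3), (1,4), (1,5), (1,6), (2,1), (2,6), (2,7), (3,2), (3,7), (4,1), (4,7), (5,1), (5,2), (5,4), (5,7), (6,1), (6,2), (6,3), (6,4), (6,7) — 21 in total.

21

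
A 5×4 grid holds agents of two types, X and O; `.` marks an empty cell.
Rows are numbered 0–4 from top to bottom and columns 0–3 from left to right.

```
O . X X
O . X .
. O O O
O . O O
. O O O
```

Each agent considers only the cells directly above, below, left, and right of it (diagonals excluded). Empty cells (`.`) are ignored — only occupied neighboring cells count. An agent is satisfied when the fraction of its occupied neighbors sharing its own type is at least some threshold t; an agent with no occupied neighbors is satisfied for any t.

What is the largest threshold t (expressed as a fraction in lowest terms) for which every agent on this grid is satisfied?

1/2

(0,0)O 1/1
(0,2)X 2/2
(0,3)X 1/1
(1,0)O 1/1
(1,2)X 1/2
(2,1)O 1/1
(2,2)O 3/4
(2,3)O 2/2
(3,0)O — no occupied neighbors
(3,2)O 3/3
(3,3)O 3/3
(4,1)O 1/1
(4,2)O 3/3
(4,3)O 2/2
The smallest same-type fraction is 1/2 at (1,2), which reduces to 1/2. Any threshold above that leaves this agent unsatisfied.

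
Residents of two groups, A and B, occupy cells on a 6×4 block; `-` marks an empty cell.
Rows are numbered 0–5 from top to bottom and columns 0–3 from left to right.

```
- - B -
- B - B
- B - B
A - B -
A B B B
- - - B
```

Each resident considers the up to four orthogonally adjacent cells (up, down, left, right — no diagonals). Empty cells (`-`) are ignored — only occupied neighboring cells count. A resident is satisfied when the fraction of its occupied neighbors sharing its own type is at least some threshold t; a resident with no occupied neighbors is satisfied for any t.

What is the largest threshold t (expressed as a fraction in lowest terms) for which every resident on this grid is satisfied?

(0,2)B — no occupied neighbors
(1,1)B 1/1
(1,3)B 1/1
(2,1)B 1/1
(2,3)B 1/1
(3,0)A 1/1
(3,2)B 1/1
(4,0)A 1/2
(4,1)B 1/2
(4,2)B 3/3
(4,3)B 2/2
(5,3)B 1/1
The smallest same-type fraction is 1/2 at (4,0), which reduces to 1/2. Any threshold above that leaves this resident unsatisfied.

1/2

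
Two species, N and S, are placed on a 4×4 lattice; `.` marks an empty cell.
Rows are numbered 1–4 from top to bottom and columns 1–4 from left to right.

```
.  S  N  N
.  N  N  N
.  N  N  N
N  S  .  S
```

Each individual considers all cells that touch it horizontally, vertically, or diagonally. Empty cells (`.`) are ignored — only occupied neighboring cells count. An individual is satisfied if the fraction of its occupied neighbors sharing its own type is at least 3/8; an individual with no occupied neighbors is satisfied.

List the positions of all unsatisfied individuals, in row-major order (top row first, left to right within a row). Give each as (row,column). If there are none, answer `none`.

(1,2), (4,2), (4,4)

(1,2)S 0/3 ✗
(1,3)N 4/5 ✓
(1,4)N 3/3 ✓
(2,2)N 4/5 ✓
(2,3)N 7/8 ✓
(2,4)N 5/5 ✓
(3,2)N 4/5 ✓
(3,3)N 5/7 ✓
(3,4)N 3/4 ✓
(4,1)N 1/2 ✓
(4,2)S 0/3 ✗
(4,4)S 0/2 ✗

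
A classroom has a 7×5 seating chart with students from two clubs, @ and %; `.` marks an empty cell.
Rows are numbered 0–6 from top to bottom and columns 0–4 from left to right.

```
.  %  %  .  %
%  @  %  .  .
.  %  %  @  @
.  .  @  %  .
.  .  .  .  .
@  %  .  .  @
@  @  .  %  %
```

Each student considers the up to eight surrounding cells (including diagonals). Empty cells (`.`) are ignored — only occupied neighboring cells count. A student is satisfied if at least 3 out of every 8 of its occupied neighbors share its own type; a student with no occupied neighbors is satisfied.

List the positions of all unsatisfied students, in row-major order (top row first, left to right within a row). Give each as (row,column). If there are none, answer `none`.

(0,1)% 3/4 ✓
(0,2)% 2/3 ✓
(0,4)% 0/0 ✓
(1,0)% 2/3 ✓
(1,1)@ 0/6 ✗
(1,2)% 4/6 ✓
(2,1)% 3/5 ✓
(2,2)% 3/6 ✓
(2,3)@ 2/5 ✓
(2,4)@ 1/2 ✓
(3,2)@ 1/4 ✗
(3,3)% 1/4 ✗
(5,0)@ 2/3 ✓
(5,1)% 0/3 ✗
(5,4)@ 0/2 ✗
(6,0)@ 2/3 ✓
(6,1)@ 2/3 ✓
(6,3)% 1/2 ✓
(6,4)% 1/2 ✓

(1,1), (3,2), (3,3), (5,1), (5,4)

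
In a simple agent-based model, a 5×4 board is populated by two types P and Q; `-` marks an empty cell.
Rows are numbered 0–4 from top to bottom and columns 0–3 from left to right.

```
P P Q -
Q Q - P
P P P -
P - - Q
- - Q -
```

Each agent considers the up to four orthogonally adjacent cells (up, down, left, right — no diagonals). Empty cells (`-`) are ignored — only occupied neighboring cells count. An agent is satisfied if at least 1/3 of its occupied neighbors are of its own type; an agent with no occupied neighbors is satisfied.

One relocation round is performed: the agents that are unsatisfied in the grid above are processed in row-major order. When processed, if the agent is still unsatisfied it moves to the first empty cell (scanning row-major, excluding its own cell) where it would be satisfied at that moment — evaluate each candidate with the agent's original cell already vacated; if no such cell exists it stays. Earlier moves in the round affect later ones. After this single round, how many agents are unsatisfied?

1

Initially unsatisfied (in order): (0,2).
  (0,2) → (1,2).
Resulting grid:
P P - -
Q Q Q P
P P P -
P - - Q
- - Q -
Unsatisfied now: (1,3).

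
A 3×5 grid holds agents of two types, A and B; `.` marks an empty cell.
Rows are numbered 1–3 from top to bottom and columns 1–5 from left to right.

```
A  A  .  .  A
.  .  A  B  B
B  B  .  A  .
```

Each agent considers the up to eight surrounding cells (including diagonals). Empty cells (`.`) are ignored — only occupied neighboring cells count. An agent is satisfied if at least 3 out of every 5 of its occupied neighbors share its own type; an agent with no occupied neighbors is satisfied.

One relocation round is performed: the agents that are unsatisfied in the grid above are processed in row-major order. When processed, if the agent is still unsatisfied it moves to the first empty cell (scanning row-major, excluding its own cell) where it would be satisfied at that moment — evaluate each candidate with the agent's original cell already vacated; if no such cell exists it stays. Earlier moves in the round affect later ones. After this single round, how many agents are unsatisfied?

2

Initially unsatisfied (in order): (1,5), (2,3), (2,4), (2,5), (3,2), (3,4).
  (1,5) → (1,3).
  (2,3): now satisfied by earlier moves; stays.
  (2,4) → (1,5).
  (2,5): no empty cell satisfies it; stays.
  (3,2): no empty cell satisfies it; stays.
  (3,4) → (2,2).
Resulting grid:
A A A . B
. A A . B
B B . . .
Unsatisfied now: (3,1), (3,2).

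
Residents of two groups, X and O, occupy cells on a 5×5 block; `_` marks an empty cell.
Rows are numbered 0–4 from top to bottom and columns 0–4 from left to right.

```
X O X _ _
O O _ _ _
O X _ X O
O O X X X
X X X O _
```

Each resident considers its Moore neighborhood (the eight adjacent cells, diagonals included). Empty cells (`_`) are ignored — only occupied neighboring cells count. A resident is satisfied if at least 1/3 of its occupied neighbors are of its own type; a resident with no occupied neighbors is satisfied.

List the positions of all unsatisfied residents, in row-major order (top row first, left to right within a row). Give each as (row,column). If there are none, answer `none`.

(0,0)X 0/3 ✗
(0,1)O 2/4 ✓
(0,2)X 0/2 ✗
(1,0)O 3/5 ✓
(1,1)O 3/6 ✓
(2,0)O 4/5 ✓
(2,1)X 1/6 ✗
(2,3)X 3/4 ✓
(2,4)O 0/3 ✗
(3,0)O 2/5 ✓
(3,1)O 2/7 ✗
(3,2)X 5/7 ✓
(3,3)X 4/6 ✓
(3,4)X 2/4 ✓
(4,0)X 1/3 ✓
(4,1)X 3/5 ✓
(4,2)X 3/5 ✓
(4,3)O 0/4 ✗

(0,0), (0,2), (2,1), (2,4), (3,1), (4,3)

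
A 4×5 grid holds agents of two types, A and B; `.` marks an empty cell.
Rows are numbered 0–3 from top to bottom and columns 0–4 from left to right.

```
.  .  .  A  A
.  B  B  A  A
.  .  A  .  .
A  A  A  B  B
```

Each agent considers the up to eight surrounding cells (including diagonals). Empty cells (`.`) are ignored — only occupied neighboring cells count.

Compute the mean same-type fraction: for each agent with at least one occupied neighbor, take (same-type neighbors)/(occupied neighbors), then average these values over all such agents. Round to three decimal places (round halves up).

0.733

(0,3)A 3/4
(0,4)A 3/3
(1,1)B 1/2
(1,2)B 1/4
(1,3)A 4/5
(1,4)A 3/3
(2,2)A 3/6
(3,0)A 1/1
(3,1)A 3/3
(3,2)A 2/3
(3,3)B 1/3
(3,4)B 1/1
Sum over 12 agents: 3/4 + 3/3 + 1/2 + 1/4 + 4/5 + 3/3 + 3/6 + 1/1 + 3/3 + 2/3 + 1/3 + 1/1 = 44/5; mean = 44/5 ÷ 12 = 11/15 = 0.733333… → 0.733.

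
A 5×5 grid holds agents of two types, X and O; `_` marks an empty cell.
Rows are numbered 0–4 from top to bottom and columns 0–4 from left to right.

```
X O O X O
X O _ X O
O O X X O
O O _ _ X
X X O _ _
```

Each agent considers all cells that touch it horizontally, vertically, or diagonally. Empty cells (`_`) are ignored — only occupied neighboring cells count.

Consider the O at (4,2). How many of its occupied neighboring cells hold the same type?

Occupied neighbors of (4,2): (3,1)=O, (4,1)=X.
Same type (O): 1 of 2.

1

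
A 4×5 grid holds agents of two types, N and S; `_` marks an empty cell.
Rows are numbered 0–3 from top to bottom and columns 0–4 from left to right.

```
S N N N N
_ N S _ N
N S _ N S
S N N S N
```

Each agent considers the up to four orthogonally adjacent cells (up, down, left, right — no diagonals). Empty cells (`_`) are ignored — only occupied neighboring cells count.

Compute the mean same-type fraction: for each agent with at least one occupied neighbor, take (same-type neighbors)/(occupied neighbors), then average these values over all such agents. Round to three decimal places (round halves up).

Row 0: (0,0)S 0/1 · (0,1)N 2/3 · (0,2)N 2/3 · (0,3)N 2/2 · (0,4)N 2/2
Row 1: (1,1)N 1/3 · (1,2)S 0/2 · (1,4)N 1/2
Row 2: (2,0)N 0/2 · (2,1)S 0/3 · (2,3)N 0/2 · (2,4)S 0/3
Row 3: (3,0)S 0/2 · (3,1)N 1/3 · (3,2)N 1/2 · (3,3)S 0/3 · (3,4)N 0/2
Sum over 17 agents: 0/1 + 2/3 + 2/3 + 2/2 + 2/2 + 1/3 + 0/2 + 1/2 + 0/2 + 0/3 + 0/2 + 0/3 + 0/2 + 1/3 + 1/2 + 0/3 + 0/2 = 5; mean = 5 ÷ 17 = 5/17 = 0.294117… → 0.294.

0.294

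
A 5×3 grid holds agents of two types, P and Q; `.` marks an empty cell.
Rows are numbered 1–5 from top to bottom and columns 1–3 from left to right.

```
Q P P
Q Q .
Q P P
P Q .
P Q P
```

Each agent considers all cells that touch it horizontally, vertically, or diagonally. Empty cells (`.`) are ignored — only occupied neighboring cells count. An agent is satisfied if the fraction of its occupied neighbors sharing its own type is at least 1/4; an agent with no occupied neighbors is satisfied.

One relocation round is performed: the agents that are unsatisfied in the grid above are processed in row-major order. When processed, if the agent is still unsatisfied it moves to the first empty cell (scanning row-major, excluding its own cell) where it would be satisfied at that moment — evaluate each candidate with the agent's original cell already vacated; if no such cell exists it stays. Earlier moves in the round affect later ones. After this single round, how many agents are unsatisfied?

0

Initially unsatisfied (in order): (5,3).
  (5,3) → (2,3).
Resulting grid:
Q P P
Q Q P
Q P P
P Q .
P Q .
All satisfied now.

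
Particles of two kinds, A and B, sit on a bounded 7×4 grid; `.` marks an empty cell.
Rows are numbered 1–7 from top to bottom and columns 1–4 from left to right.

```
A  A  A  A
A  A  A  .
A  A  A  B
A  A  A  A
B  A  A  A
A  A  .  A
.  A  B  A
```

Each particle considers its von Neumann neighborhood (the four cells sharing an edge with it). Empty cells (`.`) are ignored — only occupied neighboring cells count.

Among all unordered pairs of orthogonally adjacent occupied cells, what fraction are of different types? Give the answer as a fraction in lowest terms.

7/36

Scan each occupied cell's neighbors to the right and below so each pair is counted once.
From row 1: 0 unlike of 6 pairs (running 0/6).
From row 2: 0 unlike of 5 pairs (running 0/11).
From row 3: 2 unlike of 7 pairs (running 2/18).
From row 4: 1 unlike of 7 pairs (running 3/25).
From row 5: 2 unlike of 6 pairs (running 5/31).
From row 6: 0 unlike of 3 pairs (running 5/34).
From row 7: 2 unlike of 2 pairs (running 7/36).
Total adjacent occupied pairs: 36; unlike-type pairs: 7.
7/36 is already in lowest terms.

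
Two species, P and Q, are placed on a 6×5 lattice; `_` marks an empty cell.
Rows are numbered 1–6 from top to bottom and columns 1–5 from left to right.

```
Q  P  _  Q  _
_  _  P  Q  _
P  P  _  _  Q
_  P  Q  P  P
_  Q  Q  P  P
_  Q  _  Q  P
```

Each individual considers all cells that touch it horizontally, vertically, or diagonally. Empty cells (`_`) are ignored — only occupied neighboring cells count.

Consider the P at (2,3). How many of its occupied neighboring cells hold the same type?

Occupied neighbors of (2,3): (1,2)=P, (1,4)=Q, (2,4)=Q, (3,2)=P.
Same type (P): 2 of 4.

2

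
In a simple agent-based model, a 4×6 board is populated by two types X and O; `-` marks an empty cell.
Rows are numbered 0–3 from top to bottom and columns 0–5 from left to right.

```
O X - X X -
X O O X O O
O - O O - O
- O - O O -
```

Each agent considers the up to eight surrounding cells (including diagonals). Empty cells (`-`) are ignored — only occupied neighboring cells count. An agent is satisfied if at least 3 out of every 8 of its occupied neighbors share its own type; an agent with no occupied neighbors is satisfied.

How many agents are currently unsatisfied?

4

(0,0)O 1/3 ✗
(0,1)X 1/4 ✗
(0,3)X 2/4 ✓
(0,4)X 2/4 ✓
(1,0)X 1/4 ✗
(1,1)O 4/6 ✓
(1,2)O 3/6 ✓
(1,3)X 2/6 ✗
(1,4)O 3/6 ✓
(1,5)O 2/3 ✓
(2,0)O 2/3 ✓
(2,2)O 5/6 ✓
(2,3)O 5/6 ✓
(2,5)O 3/3 ✓
(3,1)O 2/2 ✓
(3,3)O 3/3 ✓
(3,4)O 3/3 ✓
Unsatisfied: (0,0), (0,1), (1,0), (1,3) — 4 in total.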